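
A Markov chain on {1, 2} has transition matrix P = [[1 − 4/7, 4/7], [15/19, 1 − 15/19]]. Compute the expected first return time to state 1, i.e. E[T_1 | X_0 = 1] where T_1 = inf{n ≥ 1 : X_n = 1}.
E[T_1 | X_0 = 1] = 1/π_1 = 181/105

For an irreducible recurrent Markov chain with stationary distribution π, E[T_i | X_0 = i] = 1/π_i (Kac's formula). Here π_1 = (15/19)/(4/7 + 15/19) = (15/19)/(181/133) = 105/181, so E[T_1 | X_0 = 1] = 1/π_1 = (4/7 + 15/19)/(15/19) = (181/133)/(15/19) = 181/105.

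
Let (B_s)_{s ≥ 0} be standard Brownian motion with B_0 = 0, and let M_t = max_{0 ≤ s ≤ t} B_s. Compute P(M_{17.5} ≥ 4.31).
P(M_{17.5} ≥ 4.31) = 2·P(B_{17.5} ≥ 4.31) = 2(1 − Φ(4.31/√17.5)) ≈ 0.3029

By the reflection principle for Brownian motion, P(M_t ≥ a) = 2 · P(B_t ≥ a) for a ≥ 0. Since B_t ~ N(0, t), P(B_t ≥ 4.31) = 1 − Φ(4.31/√t) = 1 − Φ(4.31/√17.5) = 1 − Φ(1.0303). So
  P(M_{17.5} ≥ 4.31) = 2(1 − Φ(1.0303)) ≈ 0.3029.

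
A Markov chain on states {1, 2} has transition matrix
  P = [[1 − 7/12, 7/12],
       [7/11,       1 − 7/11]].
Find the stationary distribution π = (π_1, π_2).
π_1 = 12/23, π_2 = 11/23

Solve πP = π with π_1 + π_2 = 1. From πP = π: π_1 · (1 − 7/12) + π_2 · 7/11 = π_1 ⇒ π_2 · 7/11 = π_1 · 7/12 ⇒ π_2/π_1 = (7/12)/(7/11) = 11/12. Together with π_1 + π_2 = 1:
  π_1 = (7/11)/(7/12 + 7/11) = (7/11)/(161/132) = 12/23,
  π_2 = (7/12)/(7/12 + 7/11) = (7/12)/(161/132) = 11/23.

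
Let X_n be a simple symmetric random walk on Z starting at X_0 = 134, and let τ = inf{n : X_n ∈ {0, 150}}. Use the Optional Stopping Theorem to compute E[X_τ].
E[X_τ] = 134

X_n is a martingale and τ is a bounded-mean stopping time (indeed τ is finite a.s. with bounded expectation since the walk is in a bounded region). By the OST, E[X_τ] = E[X_0] = 134. Equivalently: E[X_τ] = 150 · P(hit 150 first) + 0 · P(hit 0 first) = 150 · (134/150) = 134.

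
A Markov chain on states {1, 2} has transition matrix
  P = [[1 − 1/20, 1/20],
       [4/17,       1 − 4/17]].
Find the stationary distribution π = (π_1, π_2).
π_1 = 80/97, π_2 = 17/97

Solve πP = π with π_1 + π_2 = 1. From πP = π: π_1 · (1 − 1/20) + π_2 · 4/17 = π_1 ⇒ π_2 · 4/17 = π_1 · 1/20 ⇒ π_2/π_1 = (1/20)/(4/17) = 17/80. Together with π_1 + π_2 = 1:
  π_1 = (4/17)/(1/20 + 4/17) = (4/17)/(97/340) = 80/97,
  π_2 = (1/20)/(1/20 + 4/17) = (1/20)/(97/340) = 17/97.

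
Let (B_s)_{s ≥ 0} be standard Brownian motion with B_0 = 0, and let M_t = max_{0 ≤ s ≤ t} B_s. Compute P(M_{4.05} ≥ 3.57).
P(M_{4.05} ≥ 3.57) = 2·P(B_{4.05} ≥ 3.57) = 2(1 − Φ(3.57/√4.05)) ≈ 0.0761

By the reflection principle for Brownian motion, P(M_t ≥ a) = 2 · P(B_t ≥ a) for a ≥ 0. Since B_t ~ N(0, t), P(B_t ≥ 3.57) = 1 − Φ(3.57/√t) = 1 − Φ(3.57/√4.05) = 1 − Φ(1.7739). So
  P(M_{4.05} ≥ 3.57) = 2(1 − Φ(1.7739)) ≈ 0.0761.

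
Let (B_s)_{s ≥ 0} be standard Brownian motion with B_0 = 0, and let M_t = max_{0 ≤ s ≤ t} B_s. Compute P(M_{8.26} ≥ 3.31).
P(M_{8.26} ≥ 3.31) = 2·P(B_{8.26} ≥ 3.31) = 2(1 − Φ(3.31/√8.26)) ≈ 0.2494

By the reflection principle for Brownian motion, P(M_t ≥ a) = 2 · P(B_t ≥ a) for a ≥ 0. Since B_t ~ N(0, t), P(B_t ≥ 3.31) = 1 − Φ(3.31/√t) = 1 − Φ(3.31/√8.26) = 1 − Φ(1.1517). So
  P(M_{8.26} ≥ 3.31) = 2(1 − Φ(1.1517)) ≈ 0.2494.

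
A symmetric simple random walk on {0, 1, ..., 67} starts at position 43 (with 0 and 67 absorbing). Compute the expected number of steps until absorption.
E[τ | X_0 = 43] = 1032

Let v_k = E[τ | X_0 = k]. Boundary: v_0 = v_67 = 0. Recurrence: v_k = 1 + (v_{k-1} + v_{k+1})/2 for 1 ≤ k ≤ 66. The particular solution to v_k − (v_{k-1} + v_{k+1})/2 = 1 is v_k = −k^2. Adding homogeneous solution A + B k and matching boundaries gives v_k = k (67 − k). Substituting k = 43: v_43 = 43 · 24 = 1032.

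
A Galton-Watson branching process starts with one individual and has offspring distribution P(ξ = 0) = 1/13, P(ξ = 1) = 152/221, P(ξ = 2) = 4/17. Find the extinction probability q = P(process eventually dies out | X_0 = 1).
q = 17/52

The pgf is f(s) = 1/13 + 152/221·s + 4/17·s². The extinction probability q is the smallest fixed point of f in [0, 1]. Setting s = f(s):
  4/17·s² + (152/221 − 1)·s + 1/13 = 0
  4/17·s² − (1/13 + 4/17)·s + 1/13 = 0
which factors as (s − 1)·(4/17·s − 1/13) = 0, giving roots s = 1 and s = (1/13)/(4/17) = 17/52.
Mean offspring μ = 152/221 + 2·4/17 = 256/221 > 1 (supercritical), so q < 1. The extinction probability is the smaller root: q = (1/13)/(4/17) = 17/52.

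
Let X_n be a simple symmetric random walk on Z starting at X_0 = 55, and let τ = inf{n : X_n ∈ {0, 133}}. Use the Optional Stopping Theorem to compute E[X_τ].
E[X_τ] = 55

X_n is a martingale and τ is a bounded-mean stopping time (indeed τ is finite a.s. with bounded expectation since the walk is in a bounded region). By the OST, E[X_τ] = E[X_0] = 55. Equivalently: E[X_τ] = 133 · P(hit 133 first) + 0 · P(hit 0 first) = 133 · (55/133) = 55.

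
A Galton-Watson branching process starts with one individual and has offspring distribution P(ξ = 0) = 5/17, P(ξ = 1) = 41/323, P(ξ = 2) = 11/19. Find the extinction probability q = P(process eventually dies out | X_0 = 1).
q = 95/187

The pgf is f(s) = 5/17 + 41/323·s + 11/19·s². The extinction probability q is the smallest fixed point of f in [0, 1]. Setting s = f(s):
  11/19·s² + (41/323 − 1)·s + 5/17 = 0
  11/19·s² − (5/17 + 11/19)·s + 5/17 = 0
which factors as (s − 1)·(11/19·s − 5/17) = 0, giving roots s = 1 and s = (5/17)/(11/19) = 95/187.
Mean offspring μ = 41/323 + 2·11/19 = 415/323 > 1 (supercritical), so q < 1. The extinction probability is the smaller root: q = (5/17)/(11/19) = 95/187.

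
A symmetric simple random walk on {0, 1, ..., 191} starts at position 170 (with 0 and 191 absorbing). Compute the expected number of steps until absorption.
E[τ | X_0 = 170] = 3570

Let v_k = E[τ | X_0 = k]. Boundary: v_0 = v_191 = 0. Recurrence: v_k = 1 + (v_{k-1} + v_{k+1})/2 for 1 ≤ k ≤ 190. The particular solution to v_k − (v_{k-1} + v_{k+1})/2 = 1 is v_k = −k^2. Adding homogeneous solution A + B k and matching boundaries gives v_k = k (191 − k). Substituting k = 170: v_170 = 170 · 21 = 3570.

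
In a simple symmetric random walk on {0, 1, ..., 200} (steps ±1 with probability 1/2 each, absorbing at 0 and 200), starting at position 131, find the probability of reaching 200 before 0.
P(hit 200 before 0) = 131/200

Let u_k = P(hit 200 before 0 | start at k). Then u_0 = 0, u_200 = 1, and u_k = u_{k-1}/2 + u_{k+1}/2 for 1 ≤ k ≤ 199. This harmonic recurrence is solved by u_k = k/200, giving u_131 = 131/200.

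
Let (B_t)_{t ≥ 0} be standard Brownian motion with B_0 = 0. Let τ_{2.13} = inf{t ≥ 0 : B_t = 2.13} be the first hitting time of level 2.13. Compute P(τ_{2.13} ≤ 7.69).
P(τ_{2.13} ≤ 7.69) = 2(1 − Φ(2.13/√7.69)) = 2(1 − Φ(0.7681)) ≈ 0.4424

By the reflection principle for standard BM, P(τ_b ≤ t) = 2 · P(B_t ≥ b). Since B_t ~ N(0, t), P(B_t ≥ 2.13) = 1 − Φ(2.13/√t) = 1 − Φ(2.13/√7.69) = 1 − Φ(0.7681) ≈ 0.22121. Doubling: P(τ_{2.13} ≤ 7.69) ≈ 2 · 0.22121 = 0.44242 ≈ 0.4424.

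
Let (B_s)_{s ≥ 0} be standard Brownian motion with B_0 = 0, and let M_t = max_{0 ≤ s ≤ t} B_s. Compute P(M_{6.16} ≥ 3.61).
P(M_{6.16} ≥ 3.61) = 2·P(B_{6.16} ≥ 3.61) = 2(1 − Φ(3.61/√6.16)) ≈ 0.1458

By the reflection principle for Brownian motion, P(M_t ≥ a) = 2 · P(B_t ≥ a) for a ≥ 0. Since B_t ~ N(0, t), P(B_t ≥ 3.61) = 1 − Φ(3.61/√t) = 1 − Φ(3.61/√6.16) = 1 − Φ(1.4545). So
  P(M_{6.16} ≥ 3.61) = 2(1 − Φ(1.4545)) ≈ 0.1458.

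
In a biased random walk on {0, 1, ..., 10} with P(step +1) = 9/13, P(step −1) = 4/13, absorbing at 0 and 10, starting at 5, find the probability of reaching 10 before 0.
P(hit 10 before 0) = (1 − (4/9)^5) / (1 − (4/9)^10) = 59049/60073

Let u_k denote P(reach 10 before 0 | start at k). Boundary: u_0 = 0, u_10 = 1. Recurrence: u_k = 9/13·u_{k+1} + 4/13·u_{k-1} for 1 ≤ k ≤ 9. Try u_k = A + B·r^k with r = q/p = (4/13)/(9/13) = 4/9. Substitution satisfies the recurrence; boundary conditions give:
  u_k = (1 − r^k) / (1 − r^N) = (1 − (4/9)^5) / (1 − (4/9)^10) = 59049/60073.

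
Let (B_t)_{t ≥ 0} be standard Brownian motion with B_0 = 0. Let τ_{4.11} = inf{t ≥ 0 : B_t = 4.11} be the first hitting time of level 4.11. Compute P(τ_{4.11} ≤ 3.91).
P(τ_{4.11} ≤ 3.91) = 2(1 − Φ(4.11/√3.91)) = 2(1 − Φ(2.0785)) ≈ 0.0377

By the reflection principle for standard BM, P(τ_b ≤ t) = 2 · P(B_t ≥ b). Since B_t ~ N(0, t), P(B_t ≥ 4.11) = 1 − Φ(4.11/√t) = 1 − Φ(4.11/√3.91) = 1 − Φ(2.0785) ≈ 0.01883. Doubling: P(τ_{4.11} ≤ 3.91) ≈ 2 · 0.01883 = 0.03766 ≈ 0.0377.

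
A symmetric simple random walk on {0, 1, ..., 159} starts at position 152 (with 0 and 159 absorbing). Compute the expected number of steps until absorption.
E[τ | X_0 = 152] = 1064

Let v_k = E[τ | X_0 = k]. Boundary: v_0 = v_159 = 0. Recurrence: v_k = 1 + (v_{k-1} + v_{k+1})/2 for 1 ≤ k ≤ 158. The particular solution to v_k − (v_{k-1} + v_{k+1})/2 = 1 is v_k = −k^2. Adding homogeneous solution A + B k and matching boundaries gives v_k = k (159 − k). Substituting k = 152: v_152 = 152 · 7 = 1064.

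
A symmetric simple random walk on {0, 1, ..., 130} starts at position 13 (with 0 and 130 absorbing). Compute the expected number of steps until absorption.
E[τ | X_0 = 13] = 1521

Let v_k = E[τ | X_0 = k]. Boundary: v_0 = v_130 = 0. Recurrence: v_k = 1 + (v_{k-1} + v_{k+1})/2 for 1 ≤ k ≤ 129. The particular solution to v_k − (v_{k-1} + v_{k+1})/2 = 1 is v_k = −k^2. Adding homogeneous solution A + B k and matching boundaries gives v_k = k (130 − k). Substituting k = 13: v_13 = 13 · 117 = 1521.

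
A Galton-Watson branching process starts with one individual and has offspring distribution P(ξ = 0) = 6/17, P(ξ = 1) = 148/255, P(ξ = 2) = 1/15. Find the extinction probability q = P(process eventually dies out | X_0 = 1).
q = 1

Mean offspring μ = 0·6/17 + 1·148/255 + 2·1/15 = 182/255 ≤ 1. For μ ≤ 1 with offspring not concentrated at 1, the Galton-Watson process goes extinct almost surely, so q = 1.
(Algebraic check: The pgf is f(s) = 6/17 + 148/255·s + 1/15·s². The extinction probability q is the smallest fixed point of f in [0, 1]. Setting s = f(s):
  1/15·s² + (148/255 − 1)·s + 6/17 = 0
  1/15·s² − (6/17 + 1/15)·s + 6/17 = 0
which factors as (s − 1)·(1/15·s − 6/17) = 0, giving roots s = 1 and s = (6/17)/(1/15) = 90/17. Since 90/17 ≥ 1, the smallest root in [0, 1] is s = 1.)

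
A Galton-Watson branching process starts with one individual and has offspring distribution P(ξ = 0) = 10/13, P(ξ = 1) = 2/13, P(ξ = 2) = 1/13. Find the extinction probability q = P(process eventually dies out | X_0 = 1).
q = 1

Mean offspring μ = 0·10/13 + 1·2/13 + 2·1/13 = 4/13 ≤ 1. For μ ≤ 1 with offspring not concentrated at 1, the Galton-Watson process goes extinct almost surely, so q = 1.
(Algebraic check: The pgf is f(s) = 10/13 + 2/13·s + 1/13·s². The extinction probability q is the smallest fixed point of f in [0, 1]. Setting s = f(s):
  1/13·s² + (2/13 − 1)·s + 10/13 = 0
  1/13·s² − (10/13 + 1/13)·s + 10/13 = 0
which factors as (s − 1)·(1/13·s − 10/13) = 0, giving roots s = 1 and s = (10/13)/(1/13) = 10. Since 10 ≥ 1, the smallest root in [0, 1] is s = 1.)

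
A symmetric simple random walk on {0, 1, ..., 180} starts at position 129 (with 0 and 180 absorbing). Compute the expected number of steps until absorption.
E[τ | X_0 = 129] = 6579

Let v_k = E[τ | X_0 = k]. Boundary: v_0 = v_180 = 0. Recurrence: v_k = 1 + (v_{k-1} + v_{k+1})/2 for 1 ≤ k ≤ 179. The particular solution to v_k − (v_{k-1} + v_{k+1})/2 = 1 is v_k = −k^2. Adding homogeneous solution A + B k and matching boundaries gives v_k = k (180 − k). Substituting k = 129: v_129 = 129 · 51 = 6579.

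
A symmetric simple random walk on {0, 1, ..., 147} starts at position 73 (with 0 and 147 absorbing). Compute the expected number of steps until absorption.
E[τ | X_0 = 73] = 5402

Let v_k = E[τ | X_0 = k]. Boundary: v_0 = v_147 = 0. Recurrence: v_k = 1 + (v_{k-1} + v_{k+1})/2 for 1 ≤ k ≤ 146. The particular solution to v_k − (v_{k-1} + v_{k+1})/2 = 1 is v_k = −k^2. Adding homogeneous solution A + B k and matching boundaries gives v_k = k (147 − k). Substituting k = 73: v_73 = 73 · 74 = 5402.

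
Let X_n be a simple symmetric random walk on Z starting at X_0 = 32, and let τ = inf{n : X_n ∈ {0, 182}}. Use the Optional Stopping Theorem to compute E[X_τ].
E[X_τ] = 32

X_n is a martingale and τ is a bounded-mean stopping time (indeed τ is finite a.s. with bounded expectation since the walk is in a bounded region). By the OST, E[X_τ] = E[X_0] = 32. Equivalently: E[X_τ] = 182 · P(hit 182 first) + 0 · P(hit 0 first) = 182 · (32/182) = 32.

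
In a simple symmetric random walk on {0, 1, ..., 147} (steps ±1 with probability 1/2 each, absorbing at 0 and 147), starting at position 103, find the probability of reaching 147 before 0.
P(hit 147 before 0) = 103/147

Let u_k = P(hit 147 before 0 | start at k). Then u_0 = 0, u_147 = 1, and u_k = u_{k-1}/2 + u_{k+1}/2 for 1 ≤ k ≤ 146. This harmonic recurrence is solved by u_k = k/147, giving u_103 = 103/147.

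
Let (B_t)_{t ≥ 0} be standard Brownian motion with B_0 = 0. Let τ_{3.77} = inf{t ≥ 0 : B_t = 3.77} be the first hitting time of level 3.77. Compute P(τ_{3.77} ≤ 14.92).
P(τ_{3.77} ≤ 14.92) = 2(1 − Φ(3.77/√14.92)) = 2(1 − Φ(0.9760)) ≈ 0.3291

By the reflection principle for standard BM, P(τ_b ≤ t) = 2 · P(B_t ≥ b). Since B_t ~ N(0, t), P(B_t ≥ 3.77) = 1 − Φ(3.77/√t) = 1 − Φ(3.77/√14.92) = 1 − Φ(0.9760) ≈ 0.16453. Doubling: P(τ_{3.77} ≤ 14.92) ≈ 2 · 0.16453 = 0.32906 ≈ 0.3291.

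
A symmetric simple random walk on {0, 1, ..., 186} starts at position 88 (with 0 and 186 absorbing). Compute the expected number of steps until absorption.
E[τ | X_0 = 88] = 8624

Let v_k = E[τ | X_0 = k]. Boundary: v_0 = v_186 = 0. Recurrence: v_k = 1 + (v_{k-1} + v_{k+1})/2 for 1 ≤ k ≤ 185. The particular solution to v_k − (v_{k-1} + v_{k+1})/2 = 1 is v_k = −k^2. Adding homogeneous solution A + B k and matching boundaries gives v_k = k (186 − k). Substituting k = 88: v_88 = 88 · 98 = 8624.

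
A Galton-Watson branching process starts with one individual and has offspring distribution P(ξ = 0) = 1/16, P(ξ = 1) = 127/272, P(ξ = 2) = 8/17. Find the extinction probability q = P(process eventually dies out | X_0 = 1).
q = 17/128

The pgf is f(s) = 1/16 + 127/272·s + 8/17·s². The extinction probability q is the smallest fixed point of f in [0, 1]. Setting s = f(s):
  8/17·s² + (127/272 − 1)·s + 1/16 = 0
  8/17·s² − (1/16 + 8/17)·s + 1/16 = 0
which factors as (s − 1)·(8/17·s − 1/16) = 0, giving roots s = 1 and s = (1/16)/(8/17) = 17/128.
Mean offspring μ = 127/272 + 2·8/17 = 383/272 > 1 (supercritical), so q < 1. The extinction probability is the smaller root: q = (1/16)/(8/17) = 17/128.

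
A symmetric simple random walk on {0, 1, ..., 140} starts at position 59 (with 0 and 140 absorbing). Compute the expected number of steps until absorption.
E[τ | X_0 = 59] = 4779

Let v_k = E[τ | X_0 = k]. Boundary: v_0 = v_140 = 0. Recurrence: v_k = 1 + (v_{k-1} + v_{k+1})/2 for 1 ≤ k ≤ 139. The particular solution to v_k − (v_{k-1} + v_{k+1})/2 = 1 is v_k = −k^2. Adding homogeneous solution A + B k and matching boundaries gives v_k = k (140 − k). Substituting k = 59: v_59 = 59 · 81 = 4779.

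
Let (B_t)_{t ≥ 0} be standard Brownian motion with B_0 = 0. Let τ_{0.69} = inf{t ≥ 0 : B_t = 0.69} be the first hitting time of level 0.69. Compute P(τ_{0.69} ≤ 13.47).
P(τ_{0.69} ≤ 13.47) = 2(1 − Φ(0.69/√13.47)) = 2(1 − Φ(0.1880)) ≈ 0.8509

By the reflection principle for standard BM, P(τ_b ≤ t) = 2 · P(B_t ≥ b). Since B_t ~ N(0, t), P(B_t ≥ 0.69) = 1 − Φ(0.69/√t) = 1 − Φ(0.69/√13.47) = 1 − Φ(0.1880) ≈ 0.42544. Doubling: P(τ_{0.69} ≤ 13.47) ≈ 2 · 0.42544 = 0.85088 ≈ 0.8509.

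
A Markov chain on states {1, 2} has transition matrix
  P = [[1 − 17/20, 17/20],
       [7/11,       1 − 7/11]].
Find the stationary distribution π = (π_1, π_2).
π_1 = 140/327, π_2 = 187/327

Solve πP = π with π_1 + π_2 = 1. From πP = π: π_1 · (1 − 17/20) + π_2 · 7/11 = π_1 ⇒ π_2 · 7/11 = π_1 · 17/20 ⇒ π_2/π_1 = (17/20)/(7/11) = 187/140. Together with π_1 + π_2 = 1:
  π_1 = (7/11)/(17/20 + 7/11) = (7/11)/(327/220) = 140/327,
  π_2 = (17/20)/(17/20 + 7/11) = (17/20)/(327/220) = 187/327.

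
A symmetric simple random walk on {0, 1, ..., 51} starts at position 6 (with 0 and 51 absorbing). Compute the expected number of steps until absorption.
E[τ | X_0 = 6] = 270

Let v_k = E[τ | X_0 = k]. Boundary: v_0 = v_51 = 0. Recurrence: v_k = 1 + (v_{k-1} + v_{k+1})/2 for 1 ≤ k ≤ 50. The particular solution to v_k − (v_{k-1} + v_{k+1})/2 = 1 is v_k = −k^2. Adding homogeneous solution A + B k and matching boundaries gives v_k = k (51 − k). Substituting k = 6: v_6 = 6 · 45 = 270.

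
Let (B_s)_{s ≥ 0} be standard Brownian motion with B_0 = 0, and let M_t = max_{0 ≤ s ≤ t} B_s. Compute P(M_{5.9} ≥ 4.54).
P(M_{5.9} ≥ 4.54) = 2·P(B_{5.9} ≥ 4.54) = 2(1 − Φ(4.54/√5.9)) ≈ 0.0616

By the reflection principle for Brownian motion, P(M_t ≥ a) = 2 · P(B_t ≥ a) for a ≥ 0. Since B_t ~ N(0, t), P(B_t ≥ 4.54) = 1 − Φ(4.54/√t) = 1 − Φ(4.54/√5.9) = 1 − Φ(1.8691). So
  P(M_{5.9} ≥ 4.54) = 2(1 − Φ(1.8691)) ≈ 0.0616.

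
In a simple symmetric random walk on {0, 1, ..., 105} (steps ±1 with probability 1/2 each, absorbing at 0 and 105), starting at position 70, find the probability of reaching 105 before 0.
P(hit 105 before 0) = 70/105 = 2/3

Let u_k = P(hit 105 before 0 | start at k). Then u_0 = 0, u_105 = 1, and u_k = u_{k-1}/2 + u_{k+1}/2 for 1 ≤ k ≤ 104. This harmonic recurrence is solved by u_k = k/105, giving u_70 = 70/105 = 2/3.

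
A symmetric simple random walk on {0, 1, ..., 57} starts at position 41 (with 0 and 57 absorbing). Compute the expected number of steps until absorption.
E[τ | X_0 = 41] = 656

Let v_k = E[τ | X_0 = k]. Boundary: v_0 = v_57 = 0. Recurrence: v_k = 1 + (v_{k-1} + v_{k+1})/2 for 1 ≤ k ≤ 56. The particular solution to v_k − (v_{k-1} + v_{k+1})/2 = 1 is v_k = −k^2. Adding homogeneous solution A + B k and matching boundaries gives v_k = k (57 − k). Substituting k = 41: v_41 = 41 · 16 = 656.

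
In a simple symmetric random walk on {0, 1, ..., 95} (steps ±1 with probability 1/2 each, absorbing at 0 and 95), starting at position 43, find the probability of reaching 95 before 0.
P(hit 95 before 0) = 43/95

Let u_k = P(hit 95 before 0 | start at k). Then u_0 = 0, u_95 = 1, and u_k = u_{k-1}/2 + u_{k+1}/2 for 1 ≤ k ≤ 94. This harmonic recurrence is solved by u_k = k/95, giving u_43 = 43/95.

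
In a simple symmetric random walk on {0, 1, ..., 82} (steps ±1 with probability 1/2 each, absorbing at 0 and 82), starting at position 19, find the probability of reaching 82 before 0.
P(hit 82 before 0) = 19/82

Let u_k = P(hit 82 before 0 | start at k). Then u_0 = 0, u_82 = 1, and u_k = u_{k-1}/2 + u_{k+1}/2 for 1 ≤ k ≤ 81. This harmonic recurrence is solved by u_k = k/82, giving u_19 = 19/82.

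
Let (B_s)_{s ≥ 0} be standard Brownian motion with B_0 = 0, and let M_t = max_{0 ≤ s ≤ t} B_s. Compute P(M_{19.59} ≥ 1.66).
P(M_{19.59} ≥ 1.66) = 2·P(B_{19.59} ≥ 1.66) = 2(1 − Φ(1.66/√19.59)) ≈ 0.7076

By the reflection principle for Brownian motion, P(M_t ≥ a) = 2 · P(B_t ≥ a) for a ≥ 0. Since B_t ~ N(0, t), P(B_t ≥ 1.66) = 1 − Φ(1.66/√t) = 1 − Φ(1.66/√19.59) = 1 − Φ(0.3751). So
  P(M_{19.59} ≥ 1.66) = 2(1 − Φ(0.3751)) ≈ 0.7076.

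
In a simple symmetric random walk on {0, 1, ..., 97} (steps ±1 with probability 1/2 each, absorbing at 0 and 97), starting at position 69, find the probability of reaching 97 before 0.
P(hit 97 before 0) = 69/97

Let u_k = P(hit 97 before 0 | start at k). Then u_0 = 0, u_97 = 1, and u_k = u_{k-1}/2 + u_{k+1}/2 for 1 ≤ k ≤ 96. This harmonic recurrence is solved by u_k = k/97, giving u_69 = 69/97.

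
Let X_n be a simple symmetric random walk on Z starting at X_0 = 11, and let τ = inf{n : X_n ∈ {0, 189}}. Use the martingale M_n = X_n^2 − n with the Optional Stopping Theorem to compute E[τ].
E[τ] = 1958

M_n = X_n^2 − n is a martingale (since E[X_{n+1}^2 | F_n] = X_n^2 + 1). By OST (τ has finite mean in a bounded region), E[M_τ] = E[M_0] = X_0^2 − 0 = 11^2 = 121. Also E[M_τ] = E[X_τ^2] − E[τ]. The walk exits at 0 or 189, with P(hit 189 first) = 11/189, so E[X_τ^2] = 189^2 · 11/189 + 0 = 2079. Thus E[τ] = E[X_τ^2] − E[M_τ] = 2079 − 121 = 1958 = 11(189 − 11) = 1958.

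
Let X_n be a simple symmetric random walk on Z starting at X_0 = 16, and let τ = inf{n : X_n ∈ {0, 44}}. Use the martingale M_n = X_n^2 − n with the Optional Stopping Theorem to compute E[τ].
E[τ] = 448

M_n = X_n^2 − n is a martingale (since E[X_{n+1}^2 | F_n] = X_n^2 + 1). By OST (τ has finite mean in a bounded region), E[M_τ] = E[M_0] = X_0^2 − 0 = 16^2 = 256. Also E[M_τ] = E[X_τ^2] − E[τ]. The walk exits at 0 or 44, with P(hit 44 first) = 16/44, so E[X_τ^2] = 44^2 · 16/44 + 0 = 704. Thus E[τ] = E[X_τ^2] − E[M_τ] = 704 − 256 = 448 = 16(44 − 16) = 448.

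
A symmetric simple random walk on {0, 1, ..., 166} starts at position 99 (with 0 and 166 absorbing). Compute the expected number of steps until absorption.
E[τ | X_0 = 99] = 6633

Let v_k = E[τ | X_0 = k]. Boundary: v_0 = v_166 = 0. Recurrence: v_k = 1 + (v_{k-1} + v_{k+1})/2 for 1 ≤ k ≤ 165. The particular solution to v_k − (v_{k-1} + v_{k+1})/2 = 1 is v_k = −k^2. Adding homogeneous solution A + B k and matching boundaries gives v_k = k (166 − k). Substituting k = 99: v_99 = 99 · 67 = 6633.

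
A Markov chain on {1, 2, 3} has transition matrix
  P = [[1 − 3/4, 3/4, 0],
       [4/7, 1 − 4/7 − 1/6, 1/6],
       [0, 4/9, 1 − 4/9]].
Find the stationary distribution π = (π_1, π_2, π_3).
π = (128/359, 168/359, 63/359)

This is a birth-death chain on three states, which satisfies detailed balance: π_1 · P_{12} = π_2 · P_{21} and π_2 · P_{23} = π_3 · P_{32}.
From π_1 · 3/4 = π_2 · 4/7: π_2/π_1 = (3/4)/(4/7) = 21/16.
From π_2 · 1/6 = π_3 · 4/9: π_3/π_2 = (1/6)/(4/9) = 3/8.
Take π_1 proportional to 1; then unnormalized π = (1, 21/16, 63/128). Normalize by dividing by the sum 359/128:
  π = (128/359, 168/359, 63/359).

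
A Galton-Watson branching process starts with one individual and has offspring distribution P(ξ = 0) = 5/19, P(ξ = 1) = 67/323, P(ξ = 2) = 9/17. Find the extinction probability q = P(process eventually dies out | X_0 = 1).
q = 85/171

The pgf is f(s) = 5/19 + 67/323·s + 9/17·s². The extinction probability q is the smallest fixed point of f in [0, 1]. Setting s = f(s):
  9/17·s² + (67/323 − 1)·s + 5/19 = 0
  9/17·s² − (5/19 + 9/17)·s + 5/19 = 0
which factors as (s − 1)·(9/17·s − 5/19) = 0, giving roots s = 1 and s = (5/19)/(9/17) = 85/171.
Mean offspring μ = 67/323 + 2·9/17 = 409/323 > 1 (supercritical), so q < 1. The extinction probability is the smaller root: q = (5/19)/(9/17) = 85/171.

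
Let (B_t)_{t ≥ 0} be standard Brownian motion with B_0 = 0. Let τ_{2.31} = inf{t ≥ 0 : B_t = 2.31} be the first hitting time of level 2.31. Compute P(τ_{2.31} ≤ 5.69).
P(τ_{2.31} ≤ 5.69) = 2(1 − Φ(2.31/√5.69)) = 2(1 − Φ(0.9684)) ≈ 0.3328

By the reflection principle for standard BM, P(τ_b ≤ t) = 2 · P(B_t ≥ b). Since B_t ~ N(0, t), P(B_t ≥ 2.31) = 1 − Φ(2.31/√t) = 1 − Φ(2.31/√5.69) = 1 − Φ(0.9684) ≈ 0.16642. Doubling: P(τ_{2.31} ≤ 5.69) ≈ 2 · 0.16642 = 0.33284 ≈ 0.3328.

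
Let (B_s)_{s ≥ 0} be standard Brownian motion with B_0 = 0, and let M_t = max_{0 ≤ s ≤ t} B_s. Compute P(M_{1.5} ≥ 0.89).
P(M_{1.5} ≥ 0.89) = 2·P(B_{1.5} ≥ 0.89) = 2(1 − Φ(0.89/√1.5)) ≈ 0.4674

By the reflection principle for Brownian motion, P(M_t ≥ a) = 2 · P(B_t ≥ a) for a ≥ 0. Since B_t ~ N(0, t), P(B_t ≥ 0.89) = 1 − Φ(0.89/√t) = 1 − Φ(0.89/√1.5) = 1 − Φ(0.7267). So
  P(M_{1.5} ≥ 0.89) = 2(1 − Φ(0.7267)) ≈ 0.4674.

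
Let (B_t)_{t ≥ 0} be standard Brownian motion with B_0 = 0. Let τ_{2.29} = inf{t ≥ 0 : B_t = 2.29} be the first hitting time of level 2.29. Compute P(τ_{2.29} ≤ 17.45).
P(τ_{2.29} ≤ 17.45) = 2(1 − Φ(2.29/√17.45)) = 2(1 − Φ(0.5482)) ≈ 0.5836

By the reflection principle for standard BM, P(τ_b ≤ t) = 2 · P(B_t ≥ b). Since B_t ~ N(0, t), P(B_t ≥ 2.29) = 1 − Φ(2.29/√t) = 1 − Φ(2.29/√17.45) = 1 − Φ(0.5482) ≈ 0.29178. Doubling: P(τ_{2.29} ≤ 17.45) ≈ 2 · 0.29178 = 0.58356 ≈ 0.5836.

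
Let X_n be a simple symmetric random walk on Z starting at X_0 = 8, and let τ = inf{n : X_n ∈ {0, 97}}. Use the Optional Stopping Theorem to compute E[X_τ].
E[X_τ] = 8

X_n is a martingale and τ is a bounded-mean stopping time (indeed τ is finite a.s. with bounded expectation since the walk is in a bounded region). By the OST, E[X_τ] = E[X_0] = 8. Equivalently: E[X_τ] = 97 · P(hit 97 first) + 0 · P(hit 0 first) = 97 · (8/97) = 8.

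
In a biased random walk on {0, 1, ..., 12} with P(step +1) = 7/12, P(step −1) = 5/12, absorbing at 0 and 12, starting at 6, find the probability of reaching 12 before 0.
P(hit 12 before 0) = (1 − (5/7)^6) / (1 − (5/7)^12) = 117649/133274

Let u_k denote P(reach 12 before 0 | start at k). Boundary: u_0 = 0, u_12 = 1. Recurrence: u_k = 7/12·u_{k+1} + 5/12·u_{k-1} for 1 ≤ k ≤ 11. Try u_k = A + B·r^k with r = q/p = (5/12)/(7/12) = 5/7. Substitution satisfies the recurrence; boundary conditions give:
  u_k = (1 − r^k) / (1 − r^N) = (1 − (5/7)^6) / (1 − (5/7)^12) = 117649/133274.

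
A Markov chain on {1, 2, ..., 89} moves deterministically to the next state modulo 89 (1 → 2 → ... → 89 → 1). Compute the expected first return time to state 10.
E[T_10 | X_0 = 10] = 89

The chain cycles deterministically, so starting at state 10 it returns in exactly 89 steps. Equivalently, the stationary distribution is uniform π_j = 1/89 for every state j, so by Kac's formula E[T_10] = 1/π_10 = 89.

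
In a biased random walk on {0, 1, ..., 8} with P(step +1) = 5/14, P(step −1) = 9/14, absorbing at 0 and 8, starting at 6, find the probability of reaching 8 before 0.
P(hit 8 before 0) = (1 − (9/5)^6) / (1 − (9/5)^8) = 230275/761716

Let u_k denote P(reach 8 before 0 | start at k). Boundary: u_0 = 0, u_8 = 1. Recurrence: u_k = 5/14·u_{k+1} + 9/14·u_{k-1} for 1 ≤ k ≤ 7. Try u_k = A + B·r^k with r = q/p = (9/14)/(5/14) = 9/5. Substitution satisfies the recurrence; boundary conditions give:
  u_k = (1 − r^k) / (1 − r^N) = (1 − (9/5)^6) / (1 − (9/5)^8) = 230275/761716.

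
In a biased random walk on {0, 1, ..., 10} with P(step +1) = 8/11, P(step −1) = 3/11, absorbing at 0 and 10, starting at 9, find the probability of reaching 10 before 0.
P(hit 10 before 0) = (1 − (3/8)^9) / (1 − (3/8)^10) = 214716872/214736555

Let u_k denote P(reach 10 before 0 | start at k). Boundary: u_0 = 0, u_10 = 1. Recurrence: u_k = 8/11·u_{k+1} + 3/11·u_{k-1} for 1 ≤ k ≤ 9. Try u_k = A + B·r^k with r = q/p = (3/11)/(8/11) = 3/8. Substitution satisfies the recurrence; boundary conditions give:
  u_k = (1 − r^k) / (1 − r^N) = (1 − (3/8)^9) / (1 − (3/8)^10) = 214716872/214736555.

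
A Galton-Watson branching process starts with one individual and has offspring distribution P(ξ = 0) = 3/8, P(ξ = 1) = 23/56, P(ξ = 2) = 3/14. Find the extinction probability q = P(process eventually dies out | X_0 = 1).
q = 1

Mean offspring μ = 0·3/8 + 1·23/56 + 2·3/14 = 47/56 ≤ 1. For μ ≤ 1 with offspring not concentrated at 1, the Galton-Watson process goes extinct almost surely, so q = 1.
(Algebraic check: The pgf is f(s) = 3/8 + 23/56·s + 3/14·s². The extinction probability q is the smallest fixed point of f in [0, 1]. Setting s = f(s):
  3/14·s² + (23/56 − 1)·s + 3/8 = 0
  3/14·s² − (3/8 + 3/14)·s + 3/8 = 0
which factors as (s − 1)·(3/14·s − 3/8) = 0, giving roots s = 1 and s = (3/8)/(3/14) = 7/4. Since 7/4 ≥ 1, the smallest root in [0, 1] is s = 1.)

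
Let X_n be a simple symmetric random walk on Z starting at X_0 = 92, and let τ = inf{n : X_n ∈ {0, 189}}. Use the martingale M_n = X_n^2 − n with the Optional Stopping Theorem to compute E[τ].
E[τ] = 8924

M_n = X_n^2 − n is a martingale (since E[X_{n+1}^2 | F_n] = X_n^2 + 1). By OST (τ has finite mean in a bounded region), E[M_τ] = E[M_0] = X_0^2 − 0 = 92^2 = 8464. Also E[M_τ] = E[X_τ^2] − E[τ]. The walk exits at 0 or 189, with P(hit 189 first) = 92/189, so E[X_τ^2] = 189^2 · 92/189 + 0 = 17388. Thus E[τ] = E[X_τ^2] − E[M_τ] = 17388 − 8464 = 8924 = 92(189 − 92) = 8924.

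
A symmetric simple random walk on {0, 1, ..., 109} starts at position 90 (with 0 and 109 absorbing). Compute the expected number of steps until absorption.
E[τ | X_0 = 90] = 1710

Let v_k = E[τ | X_0 = k]. Boundary: v_0 = v_109 = 0. Recurrence: v_k = 1 + (v_{k-1} + v_{k+1})/2 for 1 ≤ k ≤ 108. The particular solution to v_k − (v_{k-1} + v_{k+1})/2 = 1 is v_k = −k^2. Adding homogeneous solution A + B k and matching boundaries gives v_k = k (109 − k). Substituting k = 90: v_90 = 90 · 19 = 1710.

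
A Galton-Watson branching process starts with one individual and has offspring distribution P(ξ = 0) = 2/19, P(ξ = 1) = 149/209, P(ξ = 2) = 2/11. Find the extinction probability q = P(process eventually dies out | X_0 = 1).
q = 11/19

The pgf is f(s) = 2/19 + 149/209·s + 2/11·s². The extinction probability q is the smallest fixed point of f in [0, 1]. Setting s = f(s):
  2/11·s² + (149/209 − 1)·s + 2/19 = 0
  2/11·s² − (2/19 + 2/11)·s + 2/19 = 0
which factors as (s − 1)·(2/11·s − 2/19) = 0, giving roots s = 1 and s = (2/19)/(2/11) = 11/19.
Mean offspring μ = 149/209 + 2·2/11 = 225/209 > 1 (supercritical), so q < 1. The extinction probability is the smaller root: q = (2/19)/(2/11) = 11/19.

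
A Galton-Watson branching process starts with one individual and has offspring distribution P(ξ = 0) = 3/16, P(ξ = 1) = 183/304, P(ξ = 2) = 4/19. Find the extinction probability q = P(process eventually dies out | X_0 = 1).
q = 57/64

The pgf is f(s) = 3/16 + 183/304·s + 4/19·s². The extinction probability q is the smallest fixed point of f in [0, 1]. Setting s = f(s):
  4/19·s² + (183/304 − 1)·s + 3/16 = 0
  4/19·s² − (3/16 + 4/19)·s + 3/16 = 0
which factors as (s − 1)·(4/19·s − 3/16) = 0, giving roots s = 1 and s = (3/16)/(4/19) = 57/64.
Mean offspring μ = 183/304 + 2·4/19 = 311/304 > 1 (supercritical), so q < 1. The extinction probability is the smaller root: q = (3/16)/(4/19) = 57/64.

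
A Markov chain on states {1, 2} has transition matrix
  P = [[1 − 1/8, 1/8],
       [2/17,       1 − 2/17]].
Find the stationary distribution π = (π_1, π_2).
π_1 = 16/33, π_2 = 17/33

Solve πP = π with π_1 + π_2 = 1. From πP = π: π_1 · (1 − 1/8) + π_2 · 2/17 = π_1 ⇒ π_2 · 2/17 = π_1 · 1/8 ⇒ π_2/π_1 = (1/8)/(2/17) = 17/16. Together with π_1 + π_2 = 1:
  π_1 = (2/17)/(1/8 + 2/17) = (2/17)/(33/136) = 16/33,
  π_2 = (1/8)/(1/8 + 2/17) = (1/8)/(33/136) = 17/33.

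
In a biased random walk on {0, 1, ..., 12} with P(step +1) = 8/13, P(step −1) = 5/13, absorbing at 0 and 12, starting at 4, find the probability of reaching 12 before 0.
P(hit 12 before 0) = (1 − (5/8)^4) / (1 − (5/8)^12) = 16777216/19727841

Let u_k denote P(reach 12 before 0 | start at k). Boundary: u_0 = 0, u_12 = 1. Recurrence: u_k = 8/13·u_{k+1} + 5/13·u_{k-1} for 1 ≤ k ≤ 11. Try u_k = A + B·r^k with r = q/p = (5/13)/(8/13) = 5/8. Substitution satisfies the recurrence; boundary conditions give:
  u_k = (1 − r^k) / (1 − r^N) = (1 − (5/8)^4) / (1 − (5/8)^12) = 16777216/19727841.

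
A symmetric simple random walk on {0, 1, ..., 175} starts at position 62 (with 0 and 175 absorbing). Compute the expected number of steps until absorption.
E[τ | X_0 = 62] = 7006

Let v_k = E[τ | X_0 = k]. Boundary: v_0 = v_175 = 0. Recurrence: v_k = 1 + (v_{k-1} + v_{k+1})/2 for 1 ≤ k ≤ 174. The particular solution to v_k − (v_{k-1} + v_{k+1})/2 = 1 is v_k = −k^2. Adding homogeneous solution A + B k and matching boundaries gives v_k = k (175 − k). Substituting k = 62: v_62 = 62 · 113 = 7006.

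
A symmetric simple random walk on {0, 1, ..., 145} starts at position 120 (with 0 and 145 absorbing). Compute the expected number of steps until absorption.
E[τ | X_0 = 120] = 3000

Let v_k = E[τ | X_0 = k]. Boundary: v_0 = v_145 = 0. Recurrence: v_k = 1 + (v_{k-1} + v_{k+1})/2 for 1 ≤ k ≤ 144. The particular solution to v_k − (v_{k-1} + v_{k+1})/2 = 1 is v_k = −k^2. Adding homogeneous solution A + B k and matching boundaries gives v_k = k (145 − k). Substituting k = 120: v_120 = 120 · 25 = 3000.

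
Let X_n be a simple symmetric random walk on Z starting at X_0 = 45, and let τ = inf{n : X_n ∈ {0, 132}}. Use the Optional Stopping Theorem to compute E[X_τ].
E[X_τ] = 45

X_n is a martingale and τ is a bounded-mean stopping time (indeed τ is finite a.s. with bounded expectation since the walk is in a bounded region). By the OST, E[X_τ] = E[X_0] = 45. Equivalently: E[X_τ] = 132 · P(hit 132 first) + 0 · P(hit 0 first) = 132 · (45/132) = 45.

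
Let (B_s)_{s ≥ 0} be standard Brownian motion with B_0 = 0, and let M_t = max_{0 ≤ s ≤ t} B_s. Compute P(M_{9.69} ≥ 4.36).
P(M_{9.69} ≥ 4.36) = 2·P(B_{9.69} ≥ 4.36) = 2(1 − Φ(4.36/√9.69)) ≈ 0.1613

By the reflection principle for Brownian motion, P(M_t ≥ a) = 2 · P(B_t ≥ a) for a ≥ 0. Since B_t ~ N(0, t), P(B_t ≥ 4.36) = 1 − Φ(4.36/√t) = 1 − Φ(4.36/√9.69) = 1 − Φ(1.4006). So
  P(M_{9.69} ≥ 4.36) = 2(1 − Φ(1.4006)) ≈ 0.1613.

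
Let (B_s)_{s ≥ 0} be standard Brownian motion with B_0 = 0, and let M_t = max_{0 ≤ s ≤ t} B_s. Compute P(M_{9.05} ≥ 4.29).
P(M_{9.05} ≥ 4.29) = 2·P(B_{9.05} ≥ 4.29) = 2(1 − Φ(4.29/√9.05)) ≈ 0.1539

By the reflection principle for Brownian motion, P(M_t ≥ a) = 2 · P(B_t ≥ a) for a ≥ 0. Since B_t ~ N(0, t), P(B_t ≥ 4.29) = 1 − Φ(4.29/√t) = 1 − Φ(4.29/√9.05) = 1 − Φ(1.4260). So
  P(M_{9.05} ≥ 4.29) = 2(1 − Φ(1.4260)) ≈ 0.1539.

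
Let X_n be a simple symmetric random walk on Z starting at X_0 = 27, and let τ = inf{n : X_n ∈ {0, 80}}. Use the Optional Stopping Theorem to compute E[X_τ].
E[X_τ] = 27

X_n is a martingale and τ is a bounded-mean stopping time (indeed τ is finite a.s. with bounded expectation since the walk is in a bounded region). By the OST, E[X_τ] = E[X_0] = 27. Equivalently: E[X_τ] = 80 · P(hit 80 first) + 0 · P(hit 0 first) = 80 · (27/80) = 27.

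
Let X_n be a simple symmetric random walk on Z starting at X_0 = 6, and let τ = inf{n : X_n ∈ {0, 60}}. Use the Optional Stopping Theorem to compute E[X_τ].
E[X_τ] = 6

X_n is a martingale and τ is a bounded-mean stopping time (indeed τ is finite a.s. with bounded expectation since the walk is in a bounded region). By the OST, E[X_τ] = E[X_0] = 6. Equivalently: E[X_τ] = 60 · P(hit 60 first) + 0 · P(hit 0 first) = 60 · (6/60) = 6.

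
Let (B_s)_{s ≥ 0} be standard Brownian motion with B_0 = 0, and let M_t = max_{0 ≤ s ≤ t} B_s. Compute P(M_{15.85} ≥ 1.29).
P(M_{15.85} ≥ 1.29) = 2·P(B_{15.85} ≥ 1.29) = 2(1 − Φ(1.29/√15.85)) ≈ 0.7459

By the reflection principle for Brownian motion, P(M_t ≥ a) = 2 · P(B_t ≥ a) for a ≥ 0. Since B_t ~ N(0, t), P(B_t ≥ 1.29) = 1 − Φ(1.29/√t) = 1 − Φ(1.29/√15.85) = 1 − Φ(0.3240). So
  P(M_{15.85} ≥ 1.29) = 2(1 − Φ(0.3240)) ≈ 0.7459.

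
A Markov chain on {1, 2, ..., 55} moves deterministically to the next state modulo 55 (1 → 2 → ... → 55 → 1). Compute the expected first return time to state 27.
E[T_27 | X_0 = 27] = 55

The chain cycles deterministically, so starting at state 27 it returns in exactly 55 steps. Equivalently, the stationary distribution is uniform π_j = 1/55 for every state j, so by Kac's formula E[T_27] = 1/π_27 = 55.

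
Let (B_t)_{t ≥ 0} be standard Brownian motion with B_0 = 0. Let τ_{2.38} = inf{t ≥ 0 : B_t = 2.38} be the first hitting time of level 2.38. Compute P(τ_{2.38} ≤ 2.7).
P(τ_{2.38} ≤ 2.7) = 2(1 − Φ(2.38/√2.7)) = 2(1 − Φ(1.4484)) ≈ 0.1475

By the reflection principle for standard BM, P(τ_b ≤ t) = 2 · P(B_t ≥ b). Since B_t ~ N(0, t), P(B_t ≥ 2.38) = 1 − Φ(2.38/√t) = 1 − Φ(2.38/√2.7) = 1 − Φ(1.4484) ≈ 0.07375. Doubling: P(τ_{2.38} ≤ 2.7) ≈ 2 · 0.07375 = 0.14750 ≈ 0.1475.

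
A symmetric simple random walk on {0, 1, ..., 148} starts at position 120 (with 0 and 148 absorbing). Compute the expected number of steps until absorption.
E[τ | X_0 = 120] = 3360

Let v_k = E[τ | X_0 = k]. Boundary: v_0 = v_148 = 0. Recurrence: v_k = 1 + (v_{k-1} + v_{k+1})/2 for 1 ≤ k ≤ 147. The particular solution to v_k − (v_{k-1} + v_{k+1})/2 = 1 is v_k = −k^2. Adding homogeneous solution A + B k and matching boundaries gives v_k = k (148 − k). Substituting k = 120: v_120 = 120 · 28 = 3360.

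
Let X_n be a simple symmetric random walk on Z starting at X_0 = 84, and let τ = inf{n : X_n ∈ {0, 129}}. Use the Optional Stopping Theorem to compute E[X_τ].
E[X_τ] = 84

X_n is a martingale and τ is a bounded-mean stopping time (indeed τ is finite a.s. with bounded expectation since the walk is in a bounded region). By the OST, E[X_τ] = E[X_0] = 84. Equivalently: E[X_τ] = 129 · P(hit 129 first) + 0 · P(hit 0 first) = 129 · (84/129) = 84.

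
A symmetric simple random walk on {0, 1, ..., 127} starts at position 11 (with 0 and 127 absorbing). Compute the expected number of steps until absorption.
E[τ | X_0 = 11] = 1276

Let v_k = E[τ | X_0 = k]. Boundary: v_0 = v_127 = 0. Recurrence: v_k = 1 + (v_{k-1} + v_{k+1})/2 for 1 ≤ k ≤ 126. The particular solution to v_k − (v_{k-1} + v_{k+1})/2 = 1 is v_k = −k^2. Adding homogeneous solution A + B k and matching boundaries gives v_k = k (127 − k). Substituting k = 11: v_11 = 11 · 116 = 1276.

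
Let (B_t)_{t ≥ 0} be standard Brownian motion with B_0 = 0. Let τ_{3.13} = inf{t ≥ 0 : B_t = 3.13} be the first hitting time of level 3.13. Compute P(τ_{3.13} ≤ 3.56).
P(τ_{3.13} ≤ 3.56) = 2(1 − Φ(3.13/√3.56)) = 2(1 − Φ(1.6589)) ≈ 0.0971

By the reflection principle for standard BM, P(τ_b ≤ t) = 2 · P(B_t ≥ b). Since B_t ~ N(0, t), P(B_t ≥ 3.13) = 1 − Φ(3.13/√t) = 1 − Φ(3.13/√3.56) = 1 − Φ(1.6589) ≈ 0.04857. Doubling: P(τ_{3.13} ≤ 3.56) ≈ 2 · 0.04857 = 0.09714 ≈ 0.0971.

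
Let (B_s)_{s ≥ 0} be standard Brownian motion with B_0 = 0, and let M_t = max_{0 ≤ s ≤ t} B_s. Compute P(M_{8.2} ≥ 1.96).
P(M_{8.2} ≥ 1.96) = 2·P(B_{8.2} ≥ 1.96) = 2(1 − Φ(1.96/√8.2)) ≈ 0.4937

By the reflection principle for Brownian motion, P(M_t ≥ a) = 2 · P(B_t ≥ a) for a ≥ 0. Since B_t ~ N(0, t), P(B_t ≥ 1.96) = 1 − Φ(1.96/√t) = 1 − Φ(1.96/√8.2) = 1 − Φ(0.6845). So
  P(M_{8.2} ≥ 1.96) = 2(1 − Φ(0.6845)) ≈ 0.4937.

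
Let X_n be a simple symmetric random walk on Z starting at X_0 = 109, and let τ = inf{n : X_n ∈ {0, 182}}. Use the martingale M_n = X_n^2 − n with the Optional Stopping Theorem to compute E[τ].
E[τ] = 7957

M_n = X_n^2 − n is a martingale (since E[X_{n+1}^2 | F_n] = X_n^2 + 1). By OST (τ has finite mean in a bounded region), E[M_τ] = E[M_0] = X_0^2 − 0 = 109^2 = 11881. Also E[M_τ] = E[X_τ^2] − E[τ]. The walk exits at 0 or 182, with P(hit 182 first) = 109/182, so E[X_τ^2] = 182^2 · 109/182 + 0 = 19838. Thus E[τ] = E[X_τ^2] − E[M_τ] = 19838 − 11881 = 7957 = 109(182 − 109) = 7957.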